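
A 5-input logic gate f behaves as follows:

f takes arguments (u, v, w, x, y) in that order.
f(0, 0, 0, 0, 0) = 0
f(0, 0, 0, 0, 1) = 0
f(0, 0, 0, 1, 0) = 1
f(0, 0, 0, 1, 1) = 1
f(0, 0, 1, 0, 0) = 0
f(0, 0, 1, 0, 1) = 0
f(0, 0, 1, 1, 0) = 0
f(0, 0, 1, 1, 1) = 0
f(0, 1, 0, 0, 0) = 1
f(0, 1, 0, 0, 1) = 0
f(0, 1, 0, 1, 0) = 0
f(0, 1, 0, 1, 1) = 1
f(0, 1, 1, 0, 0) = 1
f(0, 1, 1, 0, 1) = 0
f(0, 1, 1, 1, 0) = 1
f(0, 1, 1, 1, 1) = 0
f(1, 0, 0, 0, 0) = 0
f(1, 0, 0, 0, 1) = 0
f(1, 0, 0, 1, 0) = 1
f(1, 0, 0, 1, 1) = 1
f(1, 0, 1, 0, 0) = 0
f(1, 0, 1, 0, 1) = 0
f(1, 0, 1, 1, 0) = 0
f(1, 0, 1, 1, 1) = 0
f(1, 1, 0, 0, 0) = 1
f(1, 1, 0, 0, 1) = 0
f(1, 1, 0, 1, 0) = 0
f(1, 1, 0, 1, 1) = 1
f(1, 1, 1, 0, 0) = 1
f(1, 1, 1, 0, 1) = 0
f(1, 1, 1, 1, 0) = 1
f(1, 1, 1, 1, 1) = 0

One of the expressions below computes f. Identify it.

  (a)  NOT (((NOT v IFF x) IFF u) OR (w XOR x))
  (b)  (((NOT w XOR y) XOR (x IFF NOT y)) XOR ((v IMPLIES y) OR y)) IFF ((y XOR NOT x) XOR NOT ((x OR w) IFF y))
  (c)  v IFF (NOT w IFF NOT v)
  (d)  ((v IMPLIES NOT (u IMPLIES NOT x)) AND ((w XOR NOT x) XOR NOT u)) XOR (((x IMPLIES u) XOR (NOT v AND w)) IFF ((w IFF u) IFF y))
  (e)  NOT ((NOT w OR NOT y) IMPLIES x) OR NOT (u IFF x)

b

(a) disagrees with f on (0,0,0,1,0) (formula → 0, table → 1); rule it out.
(c) disagrees with f on (0,0,0,1,0) (formula → 0, table → 1); rule it out.
(d) disagrees with f on (0,0,0,0,1) (formula → 1, table → 0); rule it out.
(e) disagrees with f on (0,0,0,0,0) (formula → 1, table → 0); rule it out.
Only (b) survives; checking it on all 32 rows confirms it matches f.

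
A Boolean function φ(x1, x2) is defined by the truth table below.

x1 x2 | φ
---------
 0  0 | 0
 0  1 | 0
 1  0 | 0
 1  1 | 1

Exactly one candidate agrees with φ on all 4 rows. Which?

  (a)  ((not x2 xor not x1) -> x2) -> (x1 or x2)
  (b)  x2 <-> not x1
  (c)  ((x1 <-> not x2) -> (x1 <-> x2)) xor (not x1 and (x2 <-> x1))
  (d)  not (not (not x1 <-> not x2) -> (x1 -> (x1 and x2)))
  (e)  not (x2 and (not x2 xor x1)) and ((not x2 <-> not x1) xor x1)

(a) disagrees with φ on (0,1) (formula → 1, table → 0); rule it out.
(b) disagrees with φ on (0,1) (formula → 1, table → 0); rule it out.
(d) disagrees with φ on (1,0) (formula → 1, table → 0); rule it out.
(e) disagrees with φ on (0,0) (formula → 1, table → 0); rule it out.
That leaves (c). Evaluating it on every row reproduces the table of φ exactly.

c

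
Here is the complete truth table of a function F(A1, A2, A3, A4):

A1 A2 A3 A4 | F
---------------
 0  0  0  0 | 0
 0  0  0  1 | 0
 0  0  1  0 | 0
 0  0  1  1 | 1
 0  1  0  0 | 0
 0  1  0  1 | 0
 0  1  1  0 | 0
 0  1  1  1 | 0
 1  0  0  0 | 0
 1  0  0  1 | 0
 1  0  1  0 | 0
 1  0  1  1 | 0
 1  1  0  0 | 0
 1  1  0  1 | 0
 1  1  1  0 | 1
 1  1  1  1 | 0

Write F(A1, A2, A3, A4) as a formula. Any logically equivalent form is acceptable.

F(A1, A2, A3, A4) = (((~A1 & ~A2) & A3) & A4) | (((A1 & A2) & A3) & ~A4)

The 1-rows are (0,0,1,1), (1,1,1,0). Each contributes one minterm — ¬A1·¬A2·A3·A4; A1·A2·A3·¬A4 — and their disjunction is a sum-of-products form of F.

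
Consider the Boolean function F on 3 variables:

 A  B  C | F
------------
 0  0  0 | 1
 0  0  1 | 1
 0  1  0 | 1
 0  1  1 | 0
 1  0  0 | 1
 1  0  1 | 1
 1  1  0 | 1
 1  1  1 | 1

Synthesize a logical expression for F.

F(A, B, C) = ¬((¬A ∧ B) ∧ C)

F is 0 on exactly one input, (0,1,1), whose minterm is ¬A·B·C. So F is the negation of that single conjunction.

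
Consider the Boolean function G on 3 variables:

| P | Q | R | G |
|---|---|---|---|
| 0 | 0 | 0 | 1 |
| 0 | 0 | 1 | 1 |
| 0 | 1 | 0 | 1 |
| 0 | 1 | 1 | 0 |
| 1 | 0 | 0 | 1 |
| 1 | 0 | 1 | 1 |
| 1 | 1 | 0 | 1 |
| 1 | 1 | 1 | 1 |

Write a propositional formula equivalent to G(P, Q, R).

G is 0 on exactly one input, (0,1,1), whose minterm is ¬P·Q·R. So G is the negation of that single conjunction.

G(P, Q, R) = not ((not P and Q) and R)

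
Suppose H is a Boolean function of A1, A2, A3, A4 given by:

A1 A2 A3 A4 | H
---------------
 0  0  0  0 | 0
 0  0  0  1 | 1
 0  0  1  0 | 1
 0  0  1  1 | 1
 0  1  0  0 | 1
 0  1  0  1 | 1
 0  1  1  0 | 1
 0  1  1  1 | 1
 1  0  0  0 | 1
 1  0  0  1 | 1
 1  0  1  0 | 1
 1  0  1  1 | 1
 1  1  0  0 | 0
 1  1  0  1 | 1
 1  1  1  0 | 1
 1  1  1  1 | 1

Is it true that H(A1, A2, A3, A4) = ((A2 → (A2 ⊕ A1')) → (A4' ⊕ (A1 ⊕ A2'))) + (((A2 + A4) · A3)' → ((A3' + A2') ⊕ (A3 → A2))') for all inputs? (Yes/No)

Evaluate ((A2 → (A2 ⊕ A1')) → (A4' ⊕ (A1 ⊕ A2'))) + (((A2 + A4) · A3)' → ((A3' + A2') ⊕ (A3 → A2))') on each row and compare to H:
  A1=0, A2=0, A3=0, A4=0: formula gives 1, but H = 0 ✗
A single disagreement suffices: at (0,0,0,0) they differ, so the formula does not compute H.

No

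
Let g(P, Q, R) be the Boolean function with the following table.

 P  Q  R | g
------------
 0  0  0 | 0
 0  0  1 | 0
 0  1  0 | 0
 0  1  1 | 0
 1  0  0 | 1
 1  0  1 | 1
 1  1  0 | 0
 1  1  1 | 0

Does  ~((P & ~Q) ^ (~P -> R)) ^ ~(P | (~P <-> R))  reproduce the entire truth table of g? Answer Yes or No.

Evaluate ~((P & ~Q) ^ (~P -> R)) ^ ~(P | (~P <-> R)) on each row and compare to g:
  P=0, Q=0, R=0: formula gives 0, g = 0 ✓
  P=0, Q=0, R=1: formula gives 0, g = 0 ✓
  P=0, Q=1, R=0: formula gives 0, g = 0 ✓
  P=0, Q=1, R=1: formula gives 0, g = 0 ✓
  P=1, Q=0, R=0: formula gives 1, g = 1 ✓
  …and likewise for the remaining 3 rows.
All 8 rows match — the expression computes g exactly.

Yes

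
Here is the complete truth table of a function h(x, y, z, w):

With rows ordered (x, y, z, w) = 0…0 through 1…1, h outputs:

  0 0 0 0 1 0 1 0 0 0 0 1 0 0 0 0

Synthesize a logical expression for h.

h(x, y, z, w) = ((((¬x ∧ y) ∧ ¬z) ∧ ¬w) ∨ (((¬x ∧ y) ∧ z) ∧ ¬w)) ∨ (((x ∧ ¬y) ∧ z) ∧ w)

The 1-rows are (0,1,0,0), (0,1,1,0), (1,0,1,1). Each contributes one minterm — ¬x·y·¬z·¬w; ¬x·y·z·¬w; x·¬y·z·w — and their disjunction is a sum-of-products form of h.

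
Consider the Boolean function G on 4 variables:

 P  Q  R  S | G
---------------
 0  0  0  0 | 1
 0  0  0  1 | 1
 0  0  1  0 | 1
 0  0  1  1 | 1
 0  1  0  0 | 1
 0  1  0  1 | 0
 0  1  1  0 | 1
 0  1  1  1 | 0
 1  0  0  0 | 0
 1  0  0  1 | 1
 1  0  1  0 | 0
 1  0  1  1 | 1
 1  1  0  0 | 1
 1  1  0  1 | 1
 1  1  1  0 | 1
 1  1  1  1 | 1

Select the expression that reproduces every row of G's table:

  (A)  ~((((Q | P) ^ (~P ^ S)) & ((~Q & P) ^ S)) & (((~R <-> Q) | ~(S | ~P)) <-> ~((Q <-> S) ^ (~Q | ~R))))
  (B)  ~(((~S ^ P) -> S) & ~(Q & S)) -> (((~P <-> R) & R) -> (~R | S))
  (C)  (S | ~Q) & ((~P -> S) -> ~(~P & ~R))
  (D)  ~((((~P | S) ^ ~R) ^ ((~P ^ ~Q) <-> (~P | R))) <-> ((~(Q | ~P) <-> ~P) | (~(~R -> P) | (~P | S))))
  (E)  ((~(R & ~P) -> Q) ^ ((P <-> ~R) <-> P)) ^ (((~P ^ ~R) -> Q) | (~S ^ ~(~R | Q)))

A

(B) disagrees with G on (0,0,1,0) (formula → 0, table → 1); rule it out.
(C) disagrees with G on (0,0,0,1) (formula → 0, table → 1); rule it out.
(D) disagrees with G on (0,0,1,0) (formula → 0, table → 1); rule it out.
(E) disagrees with G on (0,0,0,0) (formula → 0, table → 1); rule it out.
Only (A) survives; checking it on all 16 rows confirms it matches G.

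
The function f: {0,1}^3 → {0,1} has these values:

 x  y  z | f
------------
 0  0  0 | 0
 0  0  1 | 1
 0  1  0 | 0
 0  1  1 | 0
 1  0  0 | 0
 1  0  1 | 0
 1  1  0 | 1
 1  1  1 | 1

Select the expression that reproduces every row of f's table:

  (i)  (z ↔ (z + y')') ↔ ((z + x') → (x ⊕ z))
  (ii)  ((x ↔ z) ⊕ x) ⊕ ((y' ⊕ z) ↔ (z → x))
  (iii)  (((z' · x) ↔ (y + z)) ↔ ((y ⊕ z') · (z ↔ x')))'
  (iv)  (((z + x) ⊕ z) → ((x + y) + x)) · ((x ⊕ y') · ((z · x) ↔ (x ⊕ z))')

(i) disagrees with f on (0,0,1) (formula → 0, table → 1); rule it out.
(ii) disagrees with f on (0,1,0) (formula → 1, table → 0); rule it out.
(iii) disagrees with f on (0,0,0) (formula → 1, table → 0); rule it out.
Only (iv) survives; checking it on all 8 rows confirms it matches f.

iv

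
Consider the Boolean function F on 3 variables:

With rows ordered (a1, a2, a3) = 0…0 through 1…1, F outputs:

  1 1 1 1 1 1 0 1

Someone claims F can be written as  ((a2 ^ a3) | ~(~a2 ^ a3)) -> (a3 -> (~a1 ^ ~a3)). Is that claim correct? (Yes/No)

No

Evaluate ((a2 ^ a3) | ~(~a2 ^ a3)) -> (a3 -> (~a1 ^ ~a3)) on each row and compare to F:
  a1=0, a2=0, a3=0: formula gives 1, F = 1 ✓
  a1=0, a2=0, a3=1: formula gives 1, F = 1 ✓
  a1=0, a2=1, a3=0: formula gives 1, F = 1 ✓
  a1=0, a2=1, a3=1: formula gives 1, F = 1 ✓
  a1=1, a2=0, a3=0: formula gives 1, F = 1 ✓
  a1=1, a2=0, a3=1: formula gives 0, but F = 1 ✗
Row (1,0,1) is a counterexample, so the formula is not equivalent to F.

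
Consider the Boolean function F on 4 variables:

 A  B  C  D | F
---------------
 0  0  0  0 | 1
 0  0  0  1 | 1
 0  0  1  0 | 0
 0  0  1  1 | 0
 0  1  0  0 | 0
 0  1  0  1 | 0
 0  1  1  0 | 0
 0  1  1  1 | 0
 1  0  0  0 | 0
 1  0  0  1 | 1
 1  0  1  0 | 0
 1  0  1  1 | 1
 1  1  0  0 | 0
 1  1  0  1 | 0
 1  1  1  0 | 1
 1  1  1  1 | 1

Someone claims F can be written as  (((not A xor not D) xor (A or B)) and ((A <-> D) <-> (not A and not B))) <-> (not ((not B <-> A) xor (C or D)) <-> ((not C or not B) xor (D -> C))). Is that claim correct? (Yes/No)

Test each input against both F and the formula:
  A=0, B=0, C=0, D=0: formula gives 1, F = 1 ✓
  A=0, B=0, C=0, D=1: formula gives 1, F = 1 ✓
  A=0, B=0, C=1, D=0: formula gives 0, F = 0 ✓
  A=0, B=0, C=1, D=1: formula gives 0, F = 0 ✓
  …
  A=1, B=0, C=0, D=1: formula gives 0, but F = 1 ✗
Since they disagree at (1,0,0,1), the expression is not a correct formula for F.

No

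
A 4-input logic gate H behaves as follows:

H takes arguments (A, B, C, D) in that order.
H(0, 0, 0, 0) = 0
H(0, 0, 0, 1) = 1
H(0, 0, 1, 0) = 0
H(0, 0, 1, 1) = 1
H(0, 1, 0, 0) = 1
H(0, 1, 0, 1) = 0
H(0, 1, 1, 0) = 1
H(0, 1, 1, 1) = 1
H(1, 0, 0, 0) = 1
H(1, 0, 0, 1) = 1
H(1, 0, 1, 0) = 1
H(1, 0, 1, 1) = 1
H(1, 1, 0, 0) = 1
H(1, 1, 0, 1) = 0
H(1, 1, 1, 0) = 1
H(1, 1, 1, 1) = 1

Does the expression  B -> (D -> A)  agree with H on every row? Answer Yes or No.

Test each input against both H and the formula:
  A=0, B=0, C=0, D=0: formula gives 1, but H = 0 ✗
Since they disagree at (0,0,0,0), the expression is not a correct formula for H.

No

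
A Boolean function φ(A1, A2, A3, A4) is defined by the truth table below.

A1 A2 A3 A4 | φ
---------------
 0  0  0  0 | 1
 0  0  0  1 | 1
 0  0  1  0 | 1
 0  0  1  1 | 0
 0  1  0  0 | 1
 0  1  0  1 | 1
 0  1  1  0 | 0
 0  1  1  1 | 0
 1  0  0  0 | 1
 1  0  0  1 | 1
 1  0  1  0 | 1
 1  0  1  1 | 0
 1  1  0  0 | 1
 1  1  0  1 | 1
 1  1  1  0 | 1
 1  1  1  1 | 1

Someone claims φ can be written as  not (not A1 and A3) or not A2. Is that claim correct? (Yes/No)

Check the formula against φ row by row:
  A1=0, A2=0, A3=0, A4=0: formula gives 1, φ = 1 ✓
  A1=0, A2=0, A3=0, A4=1: formula gives 1, φ = 1 ✓
  A1=0, A2=0, A3=1, A4=0: formula gives 1, φ = 1 ✓
  A1=0, A2=0, A3=1, A4=1: formula gives 1, but φ = 0 ✗
Since they disagree at (0,0,1,1), the expression is not a correct formula for φ.

No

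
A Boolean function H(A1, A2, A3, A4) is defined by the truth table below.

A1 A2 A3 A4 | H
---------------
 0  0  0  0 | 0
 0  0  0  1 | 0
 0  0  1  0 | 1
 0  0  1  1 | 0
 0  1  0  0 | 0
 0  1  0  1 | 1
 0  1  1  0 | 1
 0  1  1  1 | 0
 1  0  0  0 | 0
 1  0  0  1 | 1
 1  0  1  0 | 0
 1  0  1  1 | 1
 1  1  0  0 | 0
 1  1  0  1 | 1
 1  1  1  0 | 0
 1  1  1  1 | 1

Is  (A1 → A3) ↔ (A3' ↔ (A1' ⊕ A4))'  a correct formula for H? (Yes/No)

No

Test each input against both H and the formula:
  A1=0, A2=0, A3=0, A4=0: formula gives 0, H = 0 ✓
  A1=0, A2=0, A3=0, A4=1: formula gives 1, but H = 0 ✗
Since they disagree at (0,0,0,1), the expression is not a correct formula for H.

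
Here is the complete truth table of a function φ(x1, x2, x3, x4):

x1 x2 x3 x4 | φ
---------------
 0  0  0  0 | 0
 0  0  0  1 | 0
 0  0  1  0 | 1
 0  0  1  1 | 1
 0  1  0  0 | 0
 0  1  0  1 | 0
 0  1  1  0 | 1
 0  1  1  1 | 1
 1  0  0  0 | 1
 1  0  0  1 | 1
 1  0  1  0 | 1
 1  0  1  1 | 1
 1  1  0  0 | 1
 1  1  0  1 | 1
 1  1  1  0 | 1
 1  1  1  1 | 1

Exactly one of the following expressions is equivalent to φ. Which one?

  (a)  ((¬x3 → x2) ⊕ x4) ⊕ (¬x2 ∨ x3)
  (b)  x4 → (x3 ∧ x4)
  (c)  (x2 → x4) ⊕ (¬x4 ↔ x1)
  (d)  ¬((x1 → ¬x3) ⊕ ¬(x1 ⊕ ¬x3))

(a) fails at (0,0,0,0): the formula yields 1, φ is 0.
(b) fails at (0,0,0,0): the formula yields 1, φ is 0.
(c) fails at (0,0,0,0): the formula yields 1, φ is 0.
(d) is the remaining candidate, and it agrees with φ on all 16 inputs.

d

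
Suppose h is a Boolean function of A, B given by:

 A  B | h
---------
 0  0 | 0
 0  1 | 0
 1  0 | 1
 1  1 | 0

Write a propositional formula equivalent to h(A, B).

h(A, B) = A & ~B

1 only at (1,0): A AND NOT B.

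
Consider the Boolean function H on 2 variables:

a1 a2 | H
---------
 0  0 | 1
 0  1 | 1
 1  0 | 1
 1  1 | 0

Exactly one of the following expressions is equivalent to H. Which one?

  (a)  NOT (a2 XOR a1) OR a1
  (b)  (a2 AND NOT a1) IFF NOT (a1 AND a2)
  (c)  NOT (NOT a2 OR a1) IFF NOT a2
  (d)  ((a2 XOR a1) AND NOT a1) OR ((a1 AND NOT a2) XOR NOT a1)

(a): at (0,1) it gives 0, but H = 1 — eliminated.
(b): at (0,0) it gives 0, but H = 1 — eliminated.
(c): at (0,0) it gives 0, but H = 1 — eliminated.
(d) is the remaining candidate, and it agrees with H on all 4 inputs.

d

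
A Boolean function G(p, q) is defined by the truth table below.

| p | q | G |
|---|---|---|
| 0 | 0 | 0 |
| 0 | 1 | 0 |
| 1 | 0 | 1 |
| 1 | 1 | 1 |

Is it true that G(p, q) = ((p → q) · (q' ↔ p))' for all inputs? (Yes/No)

Test each input against both G and the formula:
  p=0, q=0: formula gives 1, but G = 0 ✗
Row (0,0) is a counterexample, so the formula is not equivalent to G.

No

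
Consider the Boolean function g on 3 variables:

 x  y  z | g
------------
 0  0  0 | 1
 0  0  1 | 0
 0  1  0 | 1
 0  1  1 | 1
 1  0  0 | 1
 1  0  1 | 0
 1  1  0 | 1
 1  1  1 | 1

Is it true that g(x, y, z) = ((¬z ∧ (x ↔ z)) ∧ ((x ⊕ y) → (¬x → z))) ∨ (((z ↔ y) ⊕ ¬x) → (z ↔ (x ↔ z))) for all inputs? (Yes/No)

No

Test each input against both g and the formula:
  x=0, y=0, z=0: formula gives 1, g = 1 ✓
  x=0, y=0, z=1: formula gives 0, g = 0 ✓
  x=0, y=1, z=0: formula gives 0, but g = 1 ✗
Since they disagree at (0,1,0), the expression is not a correct formula for g.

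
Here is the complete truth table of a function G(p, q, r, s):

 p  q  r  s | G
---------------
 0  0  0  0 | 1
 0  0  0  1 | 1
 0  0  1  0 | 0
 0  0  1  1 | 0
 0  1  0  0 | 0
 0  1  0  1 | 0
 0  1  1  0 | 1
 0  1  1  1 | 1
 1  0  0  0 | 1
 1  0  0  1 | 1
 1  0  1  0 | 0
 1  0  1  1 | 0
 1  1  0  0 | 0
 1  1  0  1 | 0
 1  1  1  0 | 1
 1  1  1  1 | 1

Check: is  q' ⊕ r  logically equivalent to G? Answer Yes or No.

Evaluate q' ⊕ r on each row and compare to G:
  p=0, q=0, r=0, s=0: formula gives 1, G = 1 ✓
  p=0, q=0, r=0, s=1: formula gives 1, G = 1 ✓
  p=0, q=0, r=1, s=0: formula gives 0, G = 0 ✓
  p=0, q=0, r=1, s=1: formula gives 0, G = 0 ✓
  … (the remaining 12 rows also agree.)
Every row agrees, so the formula is equivalent.

Yes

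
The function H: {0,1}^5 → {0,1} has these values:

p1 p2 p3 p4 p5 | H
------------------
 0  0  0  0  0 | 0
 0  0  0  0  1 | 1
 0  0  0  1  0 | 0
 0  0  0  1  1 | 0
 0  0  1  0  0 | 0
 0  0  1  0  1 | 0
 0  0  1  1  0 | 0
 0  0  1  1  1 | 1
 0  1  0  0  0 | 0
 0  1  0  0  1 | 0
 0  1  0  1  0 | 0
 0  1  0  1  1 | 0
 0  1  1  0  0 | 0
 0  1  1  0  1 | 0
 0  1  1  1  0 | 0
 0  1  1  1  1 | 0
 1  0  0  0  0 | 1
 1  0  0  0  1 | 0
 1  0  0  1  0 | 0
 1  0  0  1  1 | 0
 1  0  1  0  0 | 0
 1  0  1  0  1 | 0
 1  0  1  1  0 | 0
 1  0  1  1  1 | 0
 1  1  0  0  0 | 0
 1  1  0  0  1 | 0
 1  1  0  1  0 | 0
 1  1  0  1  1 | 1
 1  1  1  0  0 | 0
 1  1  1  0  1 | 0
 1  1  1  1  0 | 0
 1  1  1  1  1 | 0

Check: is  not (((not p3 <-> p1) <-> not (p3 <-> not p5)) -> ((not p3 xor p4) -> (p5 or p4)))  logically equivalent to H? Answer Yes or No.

No

Evaluate not (((not p3 <-> p1) <-> not (p3 <-> not p5)) -> ((not p3 xor p4) -> (p5 or p4))) on each row and compare to H:
  p1=0, p2=0, p3=0, p4=0, p5=0: formula gives 0, H = 0 ✓
  p1=0, p2=0, p3=0, p4=0, p5=1: formula gives 0, but H = 1 ✗
Row (0,0,0,0,1) is a counterexample, so the formula is not equivalent to H.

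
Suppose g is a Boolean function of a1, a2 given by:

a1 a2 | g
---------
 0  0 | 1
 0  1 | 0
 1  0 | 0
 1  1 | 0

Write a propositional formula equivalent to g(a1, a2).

g(a1, a2) = ¬(a1 ∨ a2)

The output is 1 only when every input is 0 — NOR of all inputs.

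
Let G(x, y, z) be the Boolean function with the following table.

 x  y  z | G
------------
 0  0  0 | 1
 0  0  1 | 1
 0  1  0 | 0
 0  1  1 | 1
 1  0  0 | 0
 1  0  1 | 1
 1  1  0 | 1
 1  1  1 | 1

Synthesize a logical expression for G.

The 0-rows are (0,1,0), (1,0,0). Take each as a conjunction (¬x·y·¬z, x·¬y·¬z), form their disjunction, and complement — that gives a formula that is 1 everywhere G is.

G(x, y, z) = NOT (((NOT x AND y) AND NOT z) OR ((x AND NOT y) AND NOT z))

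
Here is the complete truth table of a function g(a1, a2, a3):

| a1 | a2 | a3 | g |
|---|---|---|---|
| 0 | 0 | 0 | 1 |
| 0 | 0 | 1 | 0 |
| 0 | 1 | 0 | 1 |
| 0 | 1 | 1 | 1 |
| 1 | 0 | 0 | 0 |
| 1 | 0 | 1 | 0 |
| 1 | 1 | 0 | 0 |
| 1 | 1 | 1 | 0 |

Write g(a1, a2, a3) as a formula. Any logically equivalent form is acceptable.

g(a1, a2, a3) = (((NOT a1 AND NOT a2) AND NOT a3) OR ((NOT a1 AND a2) AND NOT a3)) OR ((NOT a1 AND a2) AND a3)

g=1 on 3 inputs: (0,0,0), (0,1,0), (0,1,1). Reading each as a conjunction of literals (¬a1·¬a2·¬a3, ¬a1·a2·¬a3, ¬a1·a2·a3) and taking the OR gives the canonical DNF.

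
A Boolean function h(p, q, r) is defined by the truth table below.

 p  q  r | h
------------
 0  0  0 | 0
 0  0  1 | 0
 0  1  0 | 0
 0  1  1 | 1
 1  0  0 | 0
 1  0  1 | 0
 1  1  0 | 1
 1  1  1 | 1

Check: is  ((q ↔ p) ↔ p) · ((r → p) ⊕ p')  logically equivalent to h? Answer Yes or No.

Evaluate ((q ↔ p) ↔ p) · ((r → p) ⊕ p') on each row and compare to h:
  p=0, q=0, r=0: formula gives 0, h = 0 ✓
  p=0, q=0, r=1: formula gives 0, h = 0 ✓
  p=0, q=1, r=0: formula gives 0, h = 0 ✓
  p=0, q=1, r=1: formula gives 1, h = 1 ✓
  p=1, q=0, r=0: formula gives 0, h = 0 ✓
  …and likewise for the remaining 3 rows.
Every row agrees, so the formula is equivalent.

Yes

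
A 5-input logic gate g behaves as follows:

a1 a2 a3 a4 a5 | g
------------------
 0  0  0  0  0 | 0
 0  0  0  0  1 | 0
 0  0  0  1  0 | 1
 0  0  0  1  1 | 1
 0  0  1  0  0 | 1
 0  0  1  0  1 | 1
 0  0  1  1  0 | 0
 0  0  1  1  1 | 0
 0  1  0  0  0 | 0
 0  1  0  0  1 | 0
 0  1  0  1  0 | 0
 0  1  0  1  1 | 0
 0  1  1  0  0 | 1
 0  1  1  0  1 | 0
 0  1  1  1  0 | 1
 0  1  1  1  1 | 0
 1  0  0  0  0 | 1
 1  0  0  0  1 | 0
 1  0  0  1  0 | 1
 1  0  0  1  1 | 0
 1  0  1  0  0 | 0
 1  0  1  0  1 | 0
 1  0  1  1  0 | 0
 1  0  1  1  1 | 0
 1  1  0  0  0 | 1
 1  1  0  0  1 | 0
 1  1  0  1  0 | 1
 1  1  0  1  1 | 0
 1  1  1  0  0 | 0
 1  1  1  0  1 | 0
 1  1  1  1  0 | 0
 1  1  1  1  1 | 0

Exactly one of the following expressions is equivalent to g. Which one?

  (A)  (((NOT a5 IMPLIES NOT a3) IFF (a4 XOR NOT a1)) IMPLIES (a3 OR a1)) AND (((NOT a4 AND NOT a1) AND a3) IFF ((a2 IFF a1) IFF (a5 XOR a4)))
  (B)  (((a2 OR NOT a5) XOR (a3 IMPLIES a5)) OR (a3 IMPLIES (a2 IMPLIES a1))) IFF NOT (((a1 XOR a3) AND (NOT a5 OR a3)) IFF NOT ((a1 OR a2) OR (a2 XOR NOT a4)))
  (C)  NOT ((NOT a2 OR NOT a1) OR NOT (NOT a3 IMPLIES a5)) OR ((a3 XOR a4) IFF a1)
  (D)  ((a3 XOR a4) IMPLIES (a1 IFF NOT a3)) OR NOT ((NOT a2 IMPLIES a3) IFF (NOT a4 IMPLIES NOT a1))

B

(A) disagrees with g on (0,0,0,1,0) (formula → 0, table → 1); rule it out.
(C) disagrees with g on (0,0,0,0,0) (formula → 1, table → 0); rule it out.
(D) disagrees with g on (0,0,0,0,0) (formula → 1, table → 0); rule it out.
That leaves (B). Evaluating it on every row reproduces the table of g exactly.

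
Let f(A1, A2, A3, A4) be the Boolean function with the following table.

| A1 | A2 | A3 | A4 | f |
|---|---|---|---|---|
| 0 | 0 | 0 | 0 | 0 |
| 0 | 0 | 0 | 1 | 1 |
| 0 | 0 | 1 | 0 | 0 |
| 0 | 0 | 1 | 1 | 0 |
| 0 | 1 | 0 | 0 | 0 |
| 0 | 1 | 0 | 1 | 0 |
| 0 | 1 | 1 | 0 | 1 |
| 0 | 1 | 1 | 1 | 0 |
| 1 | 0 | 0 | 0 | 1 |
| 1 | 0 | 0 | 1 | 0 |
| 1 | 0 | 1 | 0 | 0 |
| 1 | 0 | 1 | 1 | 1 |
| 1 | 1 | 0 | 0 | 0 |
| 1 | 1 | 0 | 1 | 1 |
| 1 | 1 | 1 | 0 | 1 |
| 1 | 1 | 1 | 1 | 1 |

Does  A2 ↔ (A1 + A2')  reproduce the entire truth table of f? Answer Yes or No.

Evaluate A2 ↔ (A1 + A2') on each row and compare to f:
  A1=0, A2=0, A3=0, A4=0: formula gives 0, f = 0 ✓
  A1=0, A2=0, A3=0, A4=1: formula gives 0, but f = 1 ✗
Row (0,0,0,1) is a counterexample, so the formula is not equivalent to f.

No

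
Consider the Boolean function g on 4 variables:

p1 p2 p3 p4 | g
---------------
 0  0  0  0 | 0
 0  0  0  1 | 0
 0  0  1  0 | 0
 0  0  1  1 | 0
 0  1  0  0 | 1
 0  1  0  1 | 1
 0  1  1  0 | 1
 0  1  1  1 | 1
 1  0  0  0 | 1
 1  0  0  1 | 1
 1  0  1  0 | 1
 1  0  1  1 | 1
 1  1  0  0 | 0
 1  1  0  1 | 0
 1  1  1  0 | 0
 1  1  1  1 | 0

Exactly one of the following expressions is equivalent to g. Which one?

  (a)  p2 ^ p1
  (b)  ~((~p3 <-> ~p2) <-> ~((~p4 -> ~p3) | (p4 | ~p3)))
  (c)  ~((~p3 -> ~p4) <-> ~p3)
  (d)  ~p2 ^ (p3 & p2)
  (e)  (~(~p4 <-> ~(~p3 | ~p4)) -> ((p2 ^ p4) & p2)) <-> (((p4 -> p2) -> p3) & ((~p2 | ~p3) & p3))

a

(b) fails at (0,0,0,0): the formula yields 1, g is 0.
(c) fails at (0,0,0,1): the formula yields 1, g is 0.
(d) fails at (0,0,0,0): the formula yields 1, g is 0.
(e) fails at (0,0,0,0): the formula yields 1, g is 0.
Only (a) survives; checking it on all 16 rows confirms it matches g.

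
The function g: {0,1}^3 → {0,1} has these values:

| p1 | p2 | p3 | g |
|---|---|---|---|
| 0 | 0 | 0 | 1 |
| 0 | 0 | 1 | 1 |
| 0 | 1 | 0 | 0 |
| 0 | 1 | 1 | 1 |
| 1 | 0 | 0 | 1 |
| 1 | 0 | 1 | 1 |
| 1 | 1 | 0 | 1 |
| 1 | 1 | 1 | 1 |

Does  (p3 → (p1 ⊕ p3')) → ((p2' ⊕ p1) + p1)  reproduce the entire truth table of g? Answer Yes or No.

Yes

Test each input against both g and the formula:
  p1=0, p2=0, p3=0: formula gives 1, g = 1 ✓
  p1=0, p2=0, p3=1: formula gives 1, g = 1 ✓
  p1=0, p2=1, p3=0: formula gives 0, g = 0 ✓
  p1=0, p2=1, p3=1: formula gives 1, g = 1 ✓
  p1=1, p2=0, p3=0: formula gives 1, g = 1 ✓
  … (the remaining 3 rows also agree.)
All 8 rows match — the expression computes g exactly.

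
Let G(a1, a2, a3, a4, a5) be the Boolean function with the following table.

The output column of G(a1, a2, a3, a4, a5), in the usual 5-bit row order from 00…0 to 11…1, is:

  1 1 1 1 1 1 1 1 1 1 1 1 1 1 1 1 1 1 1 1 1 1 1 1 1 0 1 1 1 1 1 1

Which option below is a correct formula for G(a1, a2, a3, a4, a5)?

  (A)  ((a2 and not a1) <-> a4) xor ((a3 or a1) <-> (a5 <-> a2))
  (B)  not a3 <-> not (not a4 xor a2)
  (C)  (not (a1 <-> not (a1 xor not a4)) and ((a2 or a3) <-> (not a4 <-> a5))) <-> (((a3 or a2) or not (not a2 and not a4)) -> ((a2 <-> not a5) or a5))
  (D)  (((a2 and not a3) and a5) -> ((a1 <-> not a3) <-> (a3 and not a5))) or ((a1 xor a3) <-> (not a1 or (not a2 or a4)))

(A) disagrees with G on (0,0,0,0,1) (formula → 0, table → 1); rule it out.
(B) disagrees with G on (0,0,0,0,0) (formula → 0, table → 1); rule it out.
(C) disagrees with G on (0,0,0,0,0) (formula → 0, table → 1); rule it out.
(D) is the remaining candidate, and it agrees with G on all 32 inputs.

D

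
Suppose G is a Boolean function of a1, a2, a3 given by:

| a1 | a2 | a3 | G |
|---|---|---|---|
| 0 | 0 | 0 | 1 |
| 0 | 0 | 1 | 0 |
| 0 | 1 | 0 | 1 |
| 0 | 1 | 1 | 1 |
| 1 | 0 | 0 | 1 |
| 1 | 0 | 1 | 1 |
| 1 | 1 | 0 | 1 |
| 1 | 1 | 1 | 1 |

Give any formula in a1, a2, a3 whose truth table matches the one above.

G(a1, a2, a3) = not ((not a1 and not a2) and a3)

G is 0 on exactly one input, (0,0,1), whose minterm is ¬a1·¬a2·a3. So G is the negation of that single conjunction.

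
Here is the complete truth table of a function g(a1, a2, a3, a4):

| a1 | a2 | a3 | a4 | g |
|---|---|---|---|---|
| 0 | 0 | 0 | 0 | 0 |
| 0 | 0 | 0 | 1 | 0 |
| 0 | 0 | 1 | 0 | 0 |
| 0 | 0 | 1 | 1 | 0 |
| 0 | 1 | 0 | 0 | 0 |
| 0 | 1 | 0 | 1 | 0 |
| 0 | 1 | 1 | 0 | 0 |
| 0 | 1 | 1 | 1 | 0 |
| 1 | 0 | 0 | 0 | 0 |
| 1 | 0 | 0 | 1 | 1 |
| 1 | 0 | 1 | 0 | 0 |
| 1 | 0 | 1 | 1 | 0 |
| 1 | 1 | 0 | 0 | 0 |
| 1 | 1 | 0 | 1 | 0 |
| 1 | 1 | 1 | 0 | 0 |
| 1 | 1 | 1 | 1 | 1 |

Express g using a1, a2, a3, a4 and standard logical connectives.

g=1 on 2 inputs: (1,0,0,1), (1,1,1,1). Reading each as a conjunction of literals (a1·¬a2·¬a3·a4, a1·a2·a3·a4) and taking the OR gives the canonical DNF.

g(a1, a2, a3, a4) = (((a1 AND NOT a2) AND NOT a3) AND a4) OR (((a1 AND a2) AND a3) AND a4)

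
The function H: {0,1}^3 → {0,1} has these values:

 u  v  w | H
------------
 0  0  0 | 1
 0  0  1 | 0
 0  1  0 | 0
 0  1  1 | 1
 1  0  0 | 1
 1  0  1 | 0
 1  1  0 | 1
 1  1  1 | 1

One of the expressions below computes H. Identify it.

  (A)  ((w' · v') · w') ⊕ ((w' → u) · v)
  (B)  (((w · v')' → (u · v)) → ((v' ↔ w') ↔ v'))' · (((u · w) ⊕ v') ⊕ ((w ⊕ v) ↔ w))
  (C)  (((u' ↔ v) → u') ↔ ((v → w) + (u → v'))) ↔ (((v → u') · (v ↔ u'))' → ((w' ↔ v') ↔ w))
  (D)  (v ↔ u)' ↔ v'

A

(B): at (0,0,0) it gives 0, but H = 1 — eliminated.
(C): at (0,0,0) it gives 0, but H = 1 — eliminated.
(D): at (0,0,0) it gives 0, but H = 1 — eliminated.
(A) is the remaining candidate, and it agrees with H on all 8 inputs.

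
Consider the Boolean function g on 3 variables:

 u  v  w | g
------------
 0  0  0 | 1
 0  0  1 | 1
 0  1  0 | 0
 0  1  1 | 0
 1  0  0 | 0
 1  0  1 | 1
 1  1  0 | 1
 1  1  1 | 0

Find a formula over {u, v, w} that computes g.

g(u, v, w) = ((((u' · v') · w') + ((u' · v') · w)) + ((u · v') · w)) + ((u · v) · w')

The 1-rows are (0,0,0), (0,0,1), (1,0,1), (1,1,0). Each contributes one minterm — ¬u·¬v·¬w; ¬u·¬v·w; u·¬v·w; u·v·¬w — and their disjunction is a sum-of-products form of g.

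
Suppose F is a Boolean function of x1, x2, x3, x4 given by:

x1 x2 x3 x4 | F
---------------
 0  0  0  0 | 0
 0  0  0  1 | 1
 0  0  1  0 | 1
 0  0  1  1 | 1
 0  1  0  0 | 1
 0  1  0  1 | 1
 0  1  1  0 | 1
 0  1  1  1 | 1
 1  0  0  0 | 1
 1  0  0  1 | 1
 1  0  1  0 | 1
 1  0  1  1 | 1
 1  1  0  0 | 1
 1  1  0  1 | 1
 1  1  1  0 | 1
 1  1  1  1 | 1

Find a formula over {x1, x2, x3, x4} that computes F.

The output is 1 whenever at least one input is 1 — the OR of all inputs.

F(x1, x2, x3, x4) = ((x1 OR x2) OR x3) OR x4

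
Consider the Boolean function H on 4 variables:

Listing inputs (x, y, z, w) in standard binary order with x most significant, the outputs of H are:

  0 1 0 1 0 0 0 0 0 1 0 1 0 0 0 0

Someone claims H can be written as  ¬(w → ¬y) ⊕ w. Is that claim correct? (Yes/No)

Yes

Evaluate ¬(w → ¬y) ⊕ w on each row and compare to H:
  x=0, y=0, z=0, w=0: formula gives 0, H = 0 ✓
  x=0, y=0, z=0, w=1: formula gives 1, H = 1 ✓
  x=0, y=0, z=1, w=0: formula gives 0, H = 0 ✓
  x=0, y=0, z=1, w=1: formula gives 1, H = 1 ✓
  … (the remaining 12 rows also agree.)
Every row agrees, so the formula is equivalent.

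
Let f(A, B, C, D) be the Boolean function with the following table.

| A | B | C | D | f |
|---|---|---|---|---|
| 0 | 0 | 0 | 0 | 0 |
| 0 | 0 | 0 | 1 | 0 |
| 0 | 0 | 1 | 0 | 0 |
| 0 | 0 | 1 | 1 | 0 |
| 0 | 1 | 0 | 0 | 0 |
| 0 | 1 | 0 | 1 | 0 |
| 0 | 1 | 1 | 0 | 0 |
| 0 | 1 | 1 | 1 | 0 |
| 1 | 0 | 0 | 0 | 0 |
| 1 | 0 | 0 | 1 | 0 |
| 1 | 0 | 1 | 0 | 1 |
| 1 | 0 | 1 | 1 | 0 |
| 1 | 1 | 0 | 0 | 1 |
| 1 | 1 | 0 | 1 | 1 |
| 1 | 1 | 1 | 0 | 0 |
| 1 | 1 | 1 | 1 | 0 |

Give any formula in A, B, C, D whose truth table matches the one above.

The 1-rows are (1,0,1,0), (1,1,0,0), (1,1,0,1). Each contributes one minterm — A·¬B·C·¬D; A·B·¬C·¬D; A·B·¬C·D — and their disjunction is a sum-of-products form of f.

f(A, B, C, D) = ((((A · B') · C) · D') + (((A · B) · C') · D')) + (((A · B) · C') · D)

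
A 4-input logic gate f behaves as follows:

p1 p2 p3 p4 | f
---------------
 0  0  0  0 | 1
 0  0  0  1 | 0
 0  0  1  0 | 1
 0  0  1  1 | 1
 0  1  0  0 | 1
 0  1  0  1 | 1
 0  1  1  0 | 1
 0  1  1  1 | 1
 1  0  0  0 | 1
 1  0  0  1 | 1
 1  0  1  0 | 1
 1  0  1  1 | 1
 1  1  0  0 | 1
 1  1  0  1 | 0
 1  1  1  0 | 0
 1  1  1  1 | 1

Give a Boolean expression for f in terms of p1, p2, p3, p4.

f is 0 on only 3 rows — (0,0,0,1), (1,1,0,1), (1,1,1,0). Writing each as a minterm (¬p1·¬p2·¬p3·p4, p1·p2·¬p3·p4, p1·p2·p3·¬p4) and OR-ing them characterizes exactly where f=0, so f is the negation of that disjunction.

f(p1, p2, p3, p4) = NOT (((((NOT p1 AND NOT p2) AND NOT p3) AND p4) OR (((p1 AND p2) AND NOT p3) AND p4)) OR (((p1 AND p2) AND p3) AND NOT p4))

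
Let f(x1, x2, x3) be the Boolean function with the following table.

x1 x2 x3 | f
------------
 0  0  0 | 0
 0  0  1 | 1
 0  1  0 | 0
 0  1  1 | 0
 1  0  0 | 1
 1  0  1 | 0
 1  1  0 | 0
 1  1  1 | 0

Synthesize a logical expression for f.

f=1 on 2 inputs: (0,0,1), (1,0,0). Reading each as a conjunction of literals (¬x1·¬x2·x3, x1·¬x2·¬x3) and taking the OR gives the canonical DNF.

f(x1, x2, x3) = ((NOT x1 AND NOT x2) AND x3) OR ((x1 AND NOT x2) AND NOT x3)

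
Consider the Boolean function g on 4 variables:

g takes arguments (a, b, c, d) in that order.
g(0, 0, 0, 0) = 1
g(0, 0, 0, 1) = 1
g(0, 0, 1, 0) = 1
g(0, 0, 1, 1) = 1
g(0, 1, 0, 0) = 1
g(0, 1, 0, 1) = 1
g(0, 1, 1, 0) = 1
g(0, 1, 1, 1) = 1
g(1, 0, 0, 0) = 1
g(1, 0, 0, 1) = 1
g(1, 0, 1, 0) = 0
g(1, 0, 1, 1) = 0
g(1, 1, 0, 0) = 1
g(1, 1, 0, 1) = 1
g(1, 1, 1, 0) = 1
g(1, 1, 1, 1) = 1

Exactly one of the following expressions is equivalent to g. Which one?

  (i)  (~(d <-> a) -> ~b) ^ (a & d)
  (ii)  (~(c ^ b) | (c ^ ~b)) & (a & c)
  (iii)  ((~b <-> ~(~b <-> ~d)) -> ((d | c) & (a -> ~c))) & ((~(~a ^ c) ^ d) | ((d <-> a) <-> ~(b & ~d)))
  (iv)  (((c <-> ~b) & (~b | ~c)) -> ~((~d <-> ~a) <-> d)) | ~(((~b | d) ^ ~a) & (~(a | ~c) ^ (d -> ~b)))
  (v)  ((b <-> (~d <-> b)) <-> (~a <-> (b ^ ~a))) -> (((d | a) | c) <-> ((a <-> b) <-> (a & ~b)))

iv

(i): at (0,1,0,1) it gives 0, but g = 1 — eliminated.
(ii): at (0,0,0,0) it gives 0, but g = 1 — eliminated.
(iii): at (0,0,1,1) it gives 0, but g = 1 — eliminated.
(v): at (0,0,1,0) it gives 0, but g = 1 — eliminated.
(iv) is the remaining candidate, and it agrees with g on all 16 inputs.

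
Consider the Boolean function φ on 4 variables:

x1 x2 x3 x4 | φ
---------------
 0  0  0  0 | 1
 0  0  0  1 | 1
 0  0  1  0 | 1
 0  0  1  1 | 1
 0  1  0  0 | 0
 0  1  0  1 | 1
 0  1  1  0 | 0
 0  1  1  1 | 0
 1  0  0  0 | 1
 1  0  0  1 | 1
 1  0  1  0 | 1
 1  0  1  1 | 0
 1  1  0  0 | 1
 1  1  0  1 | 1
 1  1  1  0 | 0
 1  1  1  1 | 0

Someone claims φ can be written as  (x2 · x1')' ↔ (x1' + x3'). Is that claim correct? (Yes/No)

No

Evaluate (x2 · x1')' ↔ (x1' + x3') on each row and compare to φ:
  x1=0, x2=0, x3=0, x4=0: formula gives 1, φ = 1 ✓
  x1=0, x2=0, x3=0, x4=1: formula gives 1, φ = 1 ✓
  x1=0, x2=0, x3=1, x4=0: formula gives 1, φ = 1 ✓
  x1=0, x2=0, x3=1, x4=1: formula gives 1, φ = 1 ✓
  …
  x1=0, x2=1, x3=0, x4=1: formula gives 0, but φ = 1 ✗
A single disagreement suffices: at (0,1,0,1) they differ, so the formula does not compute φ.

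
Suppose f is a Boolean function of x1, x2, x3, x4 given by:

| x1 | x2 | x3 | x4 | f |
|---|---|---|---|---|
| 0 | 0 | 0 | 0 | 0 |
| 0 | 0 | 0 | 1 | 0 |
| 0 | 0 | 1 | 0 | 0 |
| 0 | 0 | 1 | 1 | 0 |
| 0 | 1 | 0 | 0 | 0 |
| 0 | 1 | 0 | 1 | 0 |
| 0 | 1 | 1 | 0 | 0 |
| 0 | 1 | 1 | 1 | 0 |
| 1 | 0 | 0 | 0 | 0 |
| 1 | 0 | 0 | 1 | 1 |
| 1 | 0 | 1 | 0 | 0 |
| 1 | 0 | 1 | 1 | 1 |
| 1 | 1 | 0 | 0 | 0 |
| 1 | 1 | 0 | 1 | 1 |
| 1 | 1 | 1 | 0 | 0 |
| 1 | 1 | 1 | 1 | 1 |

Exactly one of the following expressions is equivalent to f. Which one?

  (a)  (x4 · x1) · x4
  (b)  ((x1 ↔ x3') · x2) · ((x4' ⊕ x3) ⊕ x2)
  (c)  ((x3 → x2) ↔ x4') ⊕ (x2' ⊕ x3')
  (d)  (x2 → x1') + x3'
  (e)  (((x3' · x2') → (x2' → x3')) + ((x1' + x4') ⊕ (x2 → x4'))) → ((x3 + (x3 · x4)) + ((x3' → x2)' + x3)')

(b) disagrees with f on (0,1,1,0) (formula → 1, table → 0); rule it out.
(c) disagrees with f on (0,0,0,0) (formula → 1, table → 0); rule it out.
(d) disagrees with f on (0,0,0,0) (formula → 1, table → 0); rule it out.
(e) disagrees with f on (0,0,1,0) (formula → 1, table → 0); rule it out.
(a) is the remaining candidate, and it agrees with f on all 16 inputs.

a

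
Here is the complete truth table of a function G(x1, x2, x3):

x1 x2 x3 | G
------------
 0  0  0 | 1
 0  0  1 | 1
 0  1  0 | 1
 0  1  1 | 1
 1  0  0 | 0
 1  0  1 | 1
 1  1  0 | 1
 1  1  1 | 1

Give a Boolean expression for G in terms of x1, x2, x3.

G(x1, x2, x3) = ~((x1 & ~x2) & ~x3)

G is 0 on exactly one input, (1,0,0), whose minterm is x1·¬x2·¬x3. So G is the negation of that single conjunction.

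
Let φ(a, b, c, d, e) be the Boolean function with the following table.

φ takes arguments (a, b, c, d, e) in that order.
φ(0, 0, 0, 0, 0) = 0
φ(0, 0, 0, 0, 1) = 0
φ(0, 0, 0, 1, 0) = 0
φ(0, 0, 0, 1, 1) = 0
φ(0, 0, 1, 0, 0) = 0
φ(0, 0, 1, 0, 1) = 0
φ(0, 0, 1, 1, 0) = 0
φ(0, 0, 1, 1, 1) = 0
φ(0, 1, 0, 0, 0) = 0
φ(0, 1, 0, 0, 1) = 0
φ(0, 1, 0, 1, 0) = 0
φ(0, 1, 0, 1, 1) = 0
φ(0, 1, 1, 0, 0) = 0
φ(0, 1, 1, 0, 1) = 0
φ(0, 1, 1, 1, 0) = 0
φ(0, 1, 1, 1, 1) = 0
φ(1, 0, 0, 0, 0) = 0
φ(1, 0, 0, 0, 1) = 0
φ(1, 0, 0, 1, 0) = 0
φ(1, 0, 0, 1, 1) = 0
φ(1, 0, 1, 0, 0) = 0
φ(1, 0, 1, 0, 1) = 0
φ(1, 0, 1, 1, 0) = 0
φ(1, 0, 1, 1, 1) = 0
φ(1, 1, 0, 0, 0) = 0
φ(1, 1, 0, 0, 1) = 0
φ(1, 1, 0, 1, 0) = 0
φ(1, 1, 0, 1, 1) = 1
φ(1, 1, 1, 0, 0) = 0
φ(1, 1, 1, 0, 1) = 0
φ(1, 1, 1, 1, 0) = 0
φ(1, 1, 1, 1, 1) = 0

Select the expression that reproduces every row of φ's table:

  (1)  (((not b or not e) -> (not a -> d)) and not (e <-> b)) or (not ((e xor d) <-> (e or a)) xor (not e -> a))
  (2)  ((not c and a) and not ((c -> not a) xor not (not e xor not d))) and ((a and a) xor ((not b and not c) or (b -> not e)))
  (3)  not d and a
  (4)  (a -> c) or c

2

(1): at (0,0,0,0,1) it gives 1, but φ = 0 — eliminated.
(3): at (1,0,0,0,0) it gives 1, but φ = 0 — eliminated.
(4): at (0,0,0,0,0) it gives 1, but φ = 0 — eliminated.
(2) is the remaining candidate, and it agrees with φ on all 32 inputs.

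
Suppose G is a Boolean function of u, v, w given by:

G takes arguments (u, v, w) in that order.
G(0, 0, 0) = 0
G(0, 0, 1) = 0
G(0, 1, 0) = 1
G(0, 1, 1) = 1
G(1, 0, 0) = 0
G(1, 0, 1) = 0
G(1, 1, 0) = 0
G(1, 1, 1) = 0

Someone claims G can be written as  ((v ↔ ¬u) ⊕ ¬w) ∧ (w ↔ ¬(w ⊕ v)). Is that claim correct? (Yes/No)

Evaluate ((v ↔ ¬u) ⊕ ¬w) ∧ (w ↔ ¬(w ⊕ v)) on each row and compare to G:
  u=0, v=0, w=0: formula gives 0, G = 0 ✓
  u=0, v=0, w=1: formula gives 0, G = 0 ✓
  u=0, v=1, w=0: formula gives 0, but G = 1 ✗
A single disagreement suffices: at (0,1,0) they differ, so the formula does not compute G.

No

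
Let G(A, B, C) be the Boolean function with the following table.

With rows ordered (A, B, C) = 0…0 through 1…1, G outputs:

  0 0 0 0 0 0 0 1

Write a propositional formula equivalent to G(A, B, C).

The output is 1 only when every input is 1 — the AND of all inputs.

G(A, B, C) = (A · B) · C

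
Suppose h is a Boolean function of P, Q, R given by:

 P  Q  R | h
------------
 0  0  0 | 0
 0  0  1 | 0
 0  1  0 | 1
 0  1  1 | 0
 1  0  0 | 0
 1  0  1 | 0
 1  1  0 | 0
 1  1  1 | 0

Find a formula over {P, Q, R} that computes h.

h is 1 on exactly one input, (0,1,0), whose minterm is ¬P·Q·¬R. So h is just that conjunction.

h(P, Q, R) = (P' · Q) · R'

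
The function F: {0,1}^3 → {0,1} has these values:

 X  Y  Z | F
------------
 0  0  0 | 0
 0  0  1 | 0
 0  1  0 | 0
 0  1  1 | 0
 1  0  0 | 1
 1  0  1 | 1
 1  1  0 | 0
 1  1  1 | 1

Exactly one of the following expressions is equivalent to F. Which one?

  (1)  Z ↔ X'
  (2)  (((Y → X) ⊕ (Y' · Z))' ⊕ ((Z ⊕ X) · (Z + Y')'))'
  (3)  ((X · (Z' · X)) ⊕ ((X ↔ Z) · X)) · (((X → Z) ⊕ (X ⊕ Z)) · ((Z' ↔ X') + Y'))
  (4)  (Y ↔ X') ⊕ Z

3

(1) disagrees with F on (0,0,1) (formula → 1, table → 0); rule it out.
(2) disagrees with F on (0,0,0) (formula → 1, table → 0); rule it out.
(4) disagrees with F on (0,0,1) (formula → 1, table → 0); rule it out.
(3) is the remaining candidate, and it agrees with F on all 8 inputs.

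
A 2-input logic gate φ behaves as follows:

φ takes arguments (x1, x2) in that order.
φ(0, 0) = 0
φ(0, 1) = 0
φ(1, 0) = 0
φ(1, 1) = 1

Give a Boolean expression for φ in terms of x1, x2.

φ(x1, x2) = x1 & x2

The output is 1 only when every input is 1 — the AND of all inputs.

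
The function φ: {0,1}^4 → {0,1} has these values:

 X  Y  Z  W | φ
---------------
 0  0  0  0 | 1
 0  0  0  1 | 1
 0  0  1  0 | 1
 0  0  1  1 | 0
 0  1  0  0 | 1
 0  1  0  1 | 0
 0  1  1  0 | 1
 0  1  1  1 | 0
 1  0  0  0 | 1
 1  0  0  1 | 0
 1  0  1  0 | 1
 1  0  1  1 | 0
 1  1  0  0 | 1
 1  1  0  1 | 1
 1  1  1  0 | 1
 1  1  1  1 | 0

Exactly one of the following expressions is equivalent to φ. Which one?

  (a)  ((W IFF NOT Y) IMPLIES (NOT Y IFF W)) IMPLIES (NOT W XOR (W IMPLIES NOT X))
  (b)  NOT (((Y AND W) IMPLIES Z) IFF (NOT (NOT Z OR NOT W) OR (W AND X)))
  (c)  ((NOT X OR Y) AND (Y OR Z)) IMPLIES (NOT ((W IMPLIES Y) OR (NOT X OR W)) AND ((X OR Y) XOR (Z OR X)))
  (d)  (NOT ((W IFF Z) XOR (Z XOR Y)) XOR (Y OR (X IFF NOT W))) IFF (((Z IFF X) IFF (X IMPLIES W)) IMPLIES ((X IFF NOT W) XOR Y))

(a) disagrees with φ on (0,0,0,0) (formula → 0, table → 1); rule it out.
(c) disagrees with φ on (0,0,1,0) (formula → 0, table → 1); rule it out.
(d) disagrees with φ on (0,0,0,1) (formula → 0, table → 1); rule it out.
That leaves (b). Evaluating it on every row reproduces the table of φ exactly.

b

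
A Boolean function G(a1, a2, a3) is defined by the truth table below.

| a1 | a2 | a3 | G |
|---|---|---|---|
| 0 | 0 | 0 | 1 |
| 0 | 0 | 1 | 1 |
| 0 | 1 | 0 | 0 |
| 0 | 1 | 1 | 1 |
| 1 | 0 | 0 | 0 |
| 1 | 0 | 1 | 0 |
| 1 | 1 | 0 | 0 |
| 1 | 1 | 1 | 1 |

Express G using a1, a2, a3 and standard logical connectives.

G(a1, a2, a3) = ((((¬a1 ∧ ¬a2) ∧ ¬a3) ∨ ((¬a1 ∧ ¬a2) ∧ a3)) ∨ ((¬a1 ∧ a2) ∧ a3)) ∨ ((a1 ∧ a2) ∧ a3)

Collect the rows where G=1 — (0,0,0), (0,0,1), (0,1,1), (1,1,1) — and write one minterm per row: ¬a1·¬a2·¬a3, ¬a1·¬a2·a3, ¬a1·a2·a3, a1·a2·a3. Their union (logical OR) reproduces the table exactly.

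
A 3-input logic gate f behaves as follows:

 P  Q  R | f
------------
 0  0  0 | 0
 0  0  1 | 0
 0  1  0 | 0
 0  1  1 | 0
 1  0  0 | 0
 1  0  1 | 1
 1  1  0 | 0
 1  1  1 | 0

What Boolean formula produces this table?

Only row (1,0,1) gives 1. That row's minterm P·¬Q·R is f directly.

f(P, Q, R) = (P & ~Q) & R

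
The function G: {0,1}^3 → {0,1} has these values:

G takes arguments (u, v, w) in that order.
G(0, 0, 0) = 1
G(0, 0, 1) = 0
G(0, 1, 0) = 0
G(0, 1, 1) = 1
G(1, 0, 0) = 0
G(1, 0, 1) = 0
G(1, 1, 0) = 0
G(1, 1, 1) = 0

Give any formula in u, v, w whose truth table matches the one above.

G(u, v, w) = ((not u and not v) and not w) or ((not u and v) and w)

Collect the rows where G=1 — (0,0,0), (0,1,1) — and write one minterm per row: ¬u·¬v·¬w, ¬u·v·w. Their union (logical OR) reproduces the table exactly.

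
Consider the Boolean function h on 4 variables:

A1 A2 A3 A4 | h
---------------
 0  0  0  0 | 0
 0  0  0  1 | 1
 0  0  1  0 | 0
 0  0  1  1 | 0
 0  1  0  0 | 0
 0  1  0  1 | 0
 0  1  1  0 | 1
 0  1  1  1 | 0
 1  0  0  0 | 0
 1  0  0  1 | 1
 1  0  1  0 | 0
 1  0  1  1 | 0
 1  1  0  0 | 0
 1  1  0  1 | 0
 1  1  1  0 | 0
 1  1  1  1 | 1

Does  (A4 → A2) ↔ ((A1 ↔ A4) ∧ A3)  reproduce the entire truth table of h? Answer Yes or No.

No

Check the formula against h row by row:
  A1=0, A2=0, A3=0, A4=0: formula gives 0, h = 0 ✓
  A1=0, A2=0, A3=0, A4=1: formula gives 1, h = 1 ✓
  A1=0, A2=0, A3=1, A4=0: formula gives 1, but h = 0 ✗
Since they disagree at (0,0,1,0), the expression is not a correct formula for h.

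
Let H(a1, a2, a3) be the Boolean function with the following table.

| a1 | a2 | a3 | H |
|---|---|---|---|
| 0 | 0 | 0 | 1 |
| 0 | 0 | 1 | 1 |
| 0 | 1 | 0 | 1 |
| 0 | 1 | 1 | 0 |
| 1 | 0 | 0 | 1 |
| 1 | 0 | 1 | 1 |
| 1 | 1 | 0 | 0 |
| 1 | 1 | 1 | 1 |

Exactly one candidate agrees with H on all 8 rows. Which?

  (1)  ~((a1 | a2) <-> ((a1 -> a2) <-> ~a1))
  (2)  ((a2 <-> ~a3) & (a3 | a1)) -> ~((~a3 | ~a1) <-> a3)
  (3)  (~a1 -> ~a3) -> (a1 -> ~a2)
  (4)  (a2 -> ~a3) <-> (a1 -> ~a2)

(1): at (0,1,0) it gives 0, but H = 1 — eliminated.
(2): at (0,0,1) it gives 0, but H = 1 — eliminated.
(3): at (0,1,1) it gives 1, but H = 0 — eliminated.
That leaves (4). Evaluating it on every row reproduces the table of H exactly.

4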